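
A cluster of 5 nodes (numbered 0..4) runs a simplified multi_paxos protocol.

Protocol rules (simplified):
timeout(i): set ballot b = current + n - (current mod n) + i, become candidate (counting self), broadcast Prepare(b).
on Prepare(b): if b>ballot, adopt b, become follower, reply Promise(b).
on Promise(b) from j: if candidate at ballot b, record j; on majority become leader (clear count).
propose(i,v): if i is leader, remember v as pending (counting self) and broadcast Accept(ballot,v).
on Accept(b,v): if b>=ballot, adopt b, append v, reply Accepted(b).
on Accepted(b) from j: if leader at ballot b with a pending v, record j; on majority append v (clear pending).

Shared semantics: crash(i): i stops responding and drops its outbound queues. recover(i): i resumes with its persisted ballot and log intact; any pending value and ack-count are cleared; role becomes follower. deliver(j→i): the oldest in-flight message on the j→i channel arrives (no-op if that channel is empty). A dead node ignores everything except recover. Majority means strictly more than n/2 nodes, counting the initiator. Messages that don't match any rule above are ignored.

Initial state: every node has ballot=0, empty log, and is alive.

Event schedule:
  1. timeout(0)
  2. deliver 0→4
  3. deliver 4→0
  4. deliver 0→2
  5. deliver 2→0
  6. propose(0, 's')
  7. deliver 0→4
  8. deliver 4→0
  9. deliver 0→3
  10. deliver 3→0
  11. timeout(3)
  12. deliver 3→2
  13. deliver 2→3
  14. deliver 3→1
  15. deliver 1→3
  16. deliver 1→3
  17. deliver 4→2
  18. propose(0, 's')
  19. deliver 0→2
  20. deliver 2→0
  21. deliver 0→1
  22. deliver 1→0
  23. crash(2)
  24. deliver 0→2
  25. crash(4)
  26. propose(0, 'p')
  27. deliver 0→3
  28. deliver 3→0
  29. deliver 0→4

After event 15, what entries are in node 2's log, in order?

empty

[1] timeout(0) → N0(cand b5 [-])
[2] deliver 0→4 → N4(foll b5 [-])
[3] deliver 4→0 → ∅
[4] deliver 0→2 → N2(foll b5 [-])
[5] deliver 2→0 → N0(lead b5 [-])
[6] propose(0,'s') → ∅
[7] deliver 0→4 → N4(foll b5 [s])
[8] deliver 4→0 → ∅
[9] deliver 0→3 → N3(foll b5 [-])
[10] deliver 3→0 → ∅
[11] timeout(3) → N3(cand b13 [-])
[12] deliver 3→2 → N2(foll b13 [-])
[13] deliver 2→3 → ∅
[14] deliver 3→1 → N1(foll b13 [-])
[15] deliver 1→3 → N3(lead b13 [-])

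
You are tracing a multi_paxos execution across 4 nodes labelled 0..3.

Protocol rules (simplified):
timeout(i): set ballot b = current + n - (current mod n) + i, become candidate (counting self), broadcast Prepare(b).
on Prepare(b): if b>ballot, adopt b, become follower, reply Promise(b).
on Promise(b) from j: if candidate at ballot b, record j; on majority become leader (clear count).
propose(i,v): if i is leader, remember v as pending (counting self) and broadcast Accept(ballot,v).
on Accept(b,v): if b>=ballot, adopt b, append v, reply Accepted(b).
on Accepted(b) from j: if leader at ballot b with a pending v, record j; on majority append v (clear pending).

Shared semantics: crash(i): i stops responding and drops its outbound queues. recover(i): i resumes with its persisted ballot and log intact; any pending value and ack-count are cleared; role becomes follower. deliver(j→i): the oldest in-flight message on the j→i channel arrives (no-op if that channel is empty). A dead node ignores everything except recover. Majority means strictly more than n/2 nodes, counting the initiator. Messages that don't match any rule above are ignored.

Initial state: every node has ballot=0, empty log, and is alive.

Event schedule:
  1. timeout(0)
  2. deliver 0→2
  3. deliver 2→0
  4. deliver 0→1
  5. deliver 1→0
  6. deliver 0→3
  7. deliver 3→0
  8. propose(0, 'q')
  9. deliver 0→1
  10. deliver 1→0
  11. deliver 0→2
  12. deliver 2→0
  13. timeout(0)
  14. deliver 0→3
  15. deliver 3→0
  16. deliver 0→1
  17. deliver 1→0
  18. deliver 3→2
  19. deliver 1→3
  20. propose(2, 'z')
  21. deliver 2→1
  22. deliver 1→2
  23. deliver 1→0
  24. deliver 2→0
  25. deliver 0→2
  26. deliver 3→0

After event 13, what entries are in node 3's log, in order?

empty

1. timeout(0):  <0:cand b4 ->
2. deliver 0→2:  <2:foll b4 ->
3. deliver 2→0:  nop
4. deliver 0→1:  <1:foll b4 ->
5. deliver 1→0:  <0:lead b4 ->
6. deliver 0→3:  <3:foll b4 ->
7. deliver 3→0:  nop
8. propose(0,'q'):  nop
9. deliver 0→1:  <1:foll b4 q>
10. deliver 1→0:  nop
11. deliver 0→2:  <2:foll b4 q>
12. deliver 2→0:  <0:lead b4 q>
13. timeout(0):  <0:cand b8 q>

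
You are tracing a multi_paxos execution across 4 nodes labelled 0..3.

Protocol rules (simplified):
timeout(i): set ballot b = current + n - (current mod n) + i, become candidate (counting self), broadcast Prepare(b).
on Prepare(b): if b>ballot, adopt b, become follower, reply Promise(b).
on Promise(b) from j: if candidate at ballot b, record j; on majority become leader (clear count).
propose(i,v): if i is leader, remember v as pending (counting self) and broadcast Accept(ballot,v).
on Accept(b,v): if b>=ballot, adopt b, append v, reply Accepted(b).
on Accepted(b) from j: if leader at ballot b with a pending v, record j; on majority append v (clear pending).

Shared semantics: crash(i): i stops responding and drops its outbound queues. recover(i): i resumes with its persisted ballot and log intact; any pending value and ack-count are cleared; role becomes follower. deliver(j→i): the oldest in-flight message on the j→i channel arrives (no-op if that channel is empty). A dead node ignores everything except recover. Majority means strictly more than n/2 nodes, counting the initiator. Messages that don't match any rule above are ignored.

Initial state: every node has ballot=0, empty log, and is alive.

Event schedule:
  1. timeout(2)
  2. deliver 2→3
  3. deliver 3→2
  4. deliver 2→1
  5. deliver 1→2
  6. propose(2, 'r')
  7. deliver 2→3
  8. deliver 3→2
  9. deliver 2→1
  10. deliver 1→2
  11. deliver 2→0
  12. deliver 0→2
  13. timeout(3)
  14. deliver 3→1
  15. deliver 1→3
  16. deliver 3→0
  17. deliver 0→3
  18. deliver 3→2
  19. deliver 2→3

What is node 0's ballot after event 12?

6

step 1 timeout(2): 2={cand,b=6,log=-}
step 2 deliver 2→3: 3={foll,b=6,log=-}
step 3 deliver 3→2: —
step 4 deliver 2→1: 1={foll,b=6,log=-}
step 5 deliver 1→2: 2={lead,b=6,log=-}
step 6 propose(2,'r'): —
step 7 deliver 2→3: 3={foll,b=6,log=r}
step 8 deliver 3→2: —
step 9 deliver 2→1: 1={foll,b=6,log=r}
step 10 deliver 1→2: 2={lead,b=6,log=r}
step 11 deliver 2→0: 0={foll,b=6,log=-}
step 12 deliver 0→2: —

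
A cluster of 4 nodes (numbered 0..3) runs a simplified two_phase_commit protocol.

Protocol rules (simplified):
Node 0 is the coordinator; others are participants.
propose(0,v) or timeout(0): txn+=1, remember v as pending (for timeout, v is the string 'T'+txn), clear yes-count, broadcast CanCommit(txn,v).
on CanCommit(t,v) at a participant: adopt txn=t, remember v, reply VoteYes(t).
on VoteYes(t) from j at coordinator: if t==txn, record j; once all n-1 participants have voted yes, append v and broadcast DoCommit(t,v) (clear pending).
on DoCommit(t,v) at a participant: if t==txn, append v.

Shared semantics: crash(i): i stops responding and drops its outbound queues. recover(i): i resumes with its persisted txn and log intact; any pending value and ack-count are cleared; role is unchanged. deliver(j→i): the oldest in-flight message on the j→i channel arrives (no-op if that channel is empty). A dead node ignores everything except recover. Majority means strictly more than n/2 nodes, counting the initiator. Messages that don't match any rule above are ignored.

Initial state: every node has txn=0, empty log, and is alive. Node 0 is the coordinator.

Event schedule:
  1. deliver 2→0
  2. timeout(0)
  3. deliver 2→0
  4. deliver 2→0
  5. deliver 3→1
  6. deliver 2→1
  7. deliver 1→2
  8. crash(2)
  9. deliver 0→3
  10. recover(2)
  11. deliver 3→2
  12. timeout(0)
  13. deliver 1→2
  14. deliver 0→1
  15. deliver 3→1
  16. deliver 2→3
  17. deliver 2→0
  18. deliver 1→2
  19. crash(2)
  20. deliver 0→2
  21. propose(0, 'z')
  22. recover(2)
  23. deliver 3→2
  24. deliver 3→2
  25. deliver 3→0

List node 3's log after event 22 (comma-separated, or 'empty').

1. deliver 2→0:  nop
2. timeout(0):  <0:coor t1 ->
3. deliver 2→0:  nop
4. deliver 2→0:  nop
5. deliver 3→1:  nop
6. deliver 2→1:  nop
7. deliver 1→2:  nop
8. crash(2):  <2:✗part t0 ->
9. deliver 0→3:  <3:part t1 ->
10. recover(2):  <2:part t0 ->
11. deliver 3→2:  nop
12. timeout(0):  <0:coor t2 ->
13. deliver 1→2:  nop
14. deliver 0→1:  <1:part t1 ->
15. deliver 3→1:  nop
16. deliver 2→3:  nop
17. deliver 2→0:  nop
18. deliver 1→2:  nop
19. crash(2):  <2:✗part t0 ->
20. deliver 0→2:  nop
21. propose(0,'z'):  <0:coor t3 ->
22. recover(2):  <2:part t0 ->

empty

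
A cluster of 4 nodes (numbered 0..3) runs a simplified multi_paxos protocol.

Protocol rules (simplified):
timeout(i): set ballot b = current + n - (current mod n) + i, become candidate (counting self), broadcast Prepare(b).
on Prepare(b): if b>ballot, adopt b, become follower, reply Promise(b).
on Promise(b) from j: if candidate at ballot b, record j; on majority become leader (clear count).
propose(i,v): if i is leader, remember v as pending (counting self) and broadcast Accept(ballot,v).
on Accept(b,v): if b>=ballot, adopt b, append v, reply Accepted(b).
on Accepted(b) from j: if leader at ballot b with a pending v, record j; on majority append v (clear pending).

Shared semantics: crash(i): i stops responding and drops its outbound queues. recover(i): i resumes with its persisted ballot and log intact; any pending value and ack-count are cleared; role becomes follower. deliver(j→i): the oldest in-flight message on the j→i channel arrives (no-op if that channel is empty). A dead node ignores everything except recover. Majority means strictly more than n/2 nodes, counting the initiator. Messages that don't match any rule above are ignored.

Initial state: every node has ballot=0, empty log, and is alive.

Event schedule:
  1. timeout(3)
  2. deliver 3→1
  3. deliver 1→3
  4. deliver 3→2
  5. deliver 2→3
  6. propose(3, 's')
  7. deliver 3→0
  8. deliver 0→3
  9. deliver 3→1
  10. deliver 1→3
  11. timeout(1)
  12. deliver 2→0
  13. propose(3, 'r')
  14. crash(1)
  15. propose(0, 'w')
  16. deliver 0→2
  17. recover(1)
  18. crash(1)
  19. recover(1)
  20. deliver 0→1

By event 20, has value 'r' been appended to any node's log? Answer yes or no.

1. timeout(3):  <3:cand b7 ->
2. deliver 3→1:  <1:foll b7 ->
3. deliver 1→3:  nop
4. deliver 3→2:  <2:foll b7 ->
5. deliver 2→3:  <3:lead b7 ->
6. propose(3,'s'):  nop
7. deliver 3→0:  <0:foll b7 ->
8. deliver 0→3:  nop
9. deliver 3→1:  <1:foll b7 s>
10. deliver 1→3:  nop
11. timeout(1):  <1:cand b9 s>
12. deliver 2→0:  nop
13. propose(3,'r'):  nop
14. crash(1):  <1:✗cand b9 s>
15. propose(0,'w'):  nop
16. deliver 0→2:  nop
17. recover(1):  <1:foll b9 s>
18. crash(1):  <1:✗foll b9 s>
19. recover(1):  <1:foll b9 s>
20. deliver 0→1:  nop

no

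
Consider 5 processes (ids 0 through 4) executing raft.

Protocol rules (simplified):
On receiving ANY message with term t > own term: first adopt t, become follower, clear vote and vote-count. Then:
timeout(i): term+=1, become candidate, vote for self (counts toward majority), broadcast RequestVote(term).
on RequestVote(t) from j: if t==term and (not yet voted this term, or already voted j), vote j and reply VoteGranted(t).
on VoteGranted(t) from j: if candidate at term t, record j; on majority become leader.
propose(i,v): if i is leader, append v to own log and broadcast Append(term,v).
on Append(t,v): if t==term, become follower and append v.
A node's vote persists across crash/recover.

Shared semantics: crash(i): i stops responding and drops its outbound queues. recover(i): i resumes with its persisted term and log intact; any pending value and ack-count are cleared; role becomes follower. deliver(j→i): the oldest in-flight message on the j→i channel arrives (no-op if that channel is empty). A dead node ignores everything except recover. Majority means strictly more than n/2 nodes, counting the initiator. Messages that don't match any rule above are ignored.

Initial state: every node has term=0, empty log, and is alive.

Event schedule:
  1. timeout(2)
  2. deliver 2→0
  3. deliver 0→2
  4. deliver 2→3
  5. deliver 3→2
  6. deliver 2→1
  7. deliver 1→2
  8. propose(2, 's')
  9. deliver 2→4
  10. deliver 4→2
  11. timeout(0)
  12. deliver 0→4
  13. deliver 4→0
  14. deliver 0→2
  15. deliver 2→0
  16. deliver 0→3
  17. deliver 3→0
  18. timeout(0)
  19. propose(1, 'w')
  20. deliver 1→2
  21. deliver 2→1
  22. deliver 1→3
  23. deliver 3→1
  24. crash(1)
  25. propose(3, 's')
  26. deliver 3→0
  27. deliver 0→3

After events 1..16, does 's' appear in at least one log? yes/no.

yes

after 1 — timeout(2): n2:cand/t1/[-]
after 2 — deliver 2→0: n0:foll/t1/[-]
after 3 — deliver 0→2: ·
after 4 — deliver 2→3: n3:foll/t1/[-]
after 5 — deliver 3→2: n2:lead/t1/[-]
after 6 — deliver 2→1: n1:foll/t1/[-]
after 7 — deliver 1→2: ·
after 8 — propose(2,'s'): n2:lead/t1/[s]
after 9 — deliver 2→4: n4:foll/t1/[-]
after 10 — deliver 4→2: ·
after 11 — timeout(0): n0:cand/t2/[-]
after 12 — deliver 0→4: n4:foll/t2/[-]
after 13 — deliver 4→0: ·
after 14 — deliver 0→2: n2:foll/t2/[s]
after 15 — deliver 2→0: ·
after 16 — deliver 0→3: n3:foll/t2/[-]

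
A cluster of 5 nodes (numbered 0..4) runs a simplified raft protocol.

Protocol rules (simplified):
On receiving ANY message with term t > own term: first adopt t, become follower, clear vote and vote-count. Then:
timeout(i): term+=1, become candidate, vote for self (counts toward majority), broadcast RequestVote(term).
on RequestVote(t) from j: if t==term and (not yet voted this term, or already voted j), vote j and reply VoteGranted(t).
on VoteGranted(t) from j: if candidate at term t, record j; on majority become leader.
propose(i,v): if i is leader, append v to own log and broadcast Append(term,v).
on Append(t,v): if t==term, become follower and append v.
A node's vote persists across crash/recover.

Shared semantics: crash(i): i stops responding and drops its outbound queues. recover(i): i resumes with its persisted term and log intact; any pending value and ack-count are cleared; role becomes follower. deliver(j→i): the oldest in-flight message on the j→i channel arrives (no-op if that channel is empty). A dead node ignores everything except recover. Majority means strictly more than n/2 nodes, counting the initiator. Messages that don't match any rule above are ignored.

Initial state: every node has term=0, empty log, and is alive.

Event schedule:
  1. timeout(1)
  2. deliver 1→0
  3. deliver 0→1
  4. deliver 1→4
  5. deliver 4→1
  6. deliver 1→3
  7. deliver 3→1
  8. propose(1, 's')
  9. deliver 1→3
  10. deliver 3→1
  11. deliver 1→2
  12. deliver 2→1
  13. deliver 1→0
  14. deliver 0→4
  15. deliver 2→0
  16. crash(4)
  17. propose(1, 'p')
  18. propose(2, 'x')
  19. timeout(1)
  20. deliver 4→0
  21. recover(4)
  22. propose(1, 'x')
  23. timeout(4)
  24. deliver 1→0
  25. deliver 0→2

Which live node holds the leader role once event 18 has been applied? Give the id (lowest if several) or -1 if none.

1. timeout(1):  <1:cand t1 ->
2. deliver 1→0:  <0:foll t1 ->
3. deliver 0→1:  nop
4. deliver 1→4:  <4:foll t1 ->
5. deliver 4→1:  <1:lead t1 ->
6. deliver 1→3:  <3:foll t1 ->
7. deliver 3→1:  nop
8. propose(1,'s'):  <1:lead t1 s>
9. deliver 1→3:  <3:foll t1 s>
10. deliver 3→1:  nop
11. deliver 1→2:  <2:foll t1 ->
12. deliver 2→1:  nop
13. deliver 1→0:  <0:foll t1 s>
14. deliver 0→4:  nop
15. deliver 2→0:  nop
16. crash(4):  <4:✗foll t1 ->
17. propose(1,'p'):  <1:lead t1 s,p>
18. propose(2,'x'):  nop

1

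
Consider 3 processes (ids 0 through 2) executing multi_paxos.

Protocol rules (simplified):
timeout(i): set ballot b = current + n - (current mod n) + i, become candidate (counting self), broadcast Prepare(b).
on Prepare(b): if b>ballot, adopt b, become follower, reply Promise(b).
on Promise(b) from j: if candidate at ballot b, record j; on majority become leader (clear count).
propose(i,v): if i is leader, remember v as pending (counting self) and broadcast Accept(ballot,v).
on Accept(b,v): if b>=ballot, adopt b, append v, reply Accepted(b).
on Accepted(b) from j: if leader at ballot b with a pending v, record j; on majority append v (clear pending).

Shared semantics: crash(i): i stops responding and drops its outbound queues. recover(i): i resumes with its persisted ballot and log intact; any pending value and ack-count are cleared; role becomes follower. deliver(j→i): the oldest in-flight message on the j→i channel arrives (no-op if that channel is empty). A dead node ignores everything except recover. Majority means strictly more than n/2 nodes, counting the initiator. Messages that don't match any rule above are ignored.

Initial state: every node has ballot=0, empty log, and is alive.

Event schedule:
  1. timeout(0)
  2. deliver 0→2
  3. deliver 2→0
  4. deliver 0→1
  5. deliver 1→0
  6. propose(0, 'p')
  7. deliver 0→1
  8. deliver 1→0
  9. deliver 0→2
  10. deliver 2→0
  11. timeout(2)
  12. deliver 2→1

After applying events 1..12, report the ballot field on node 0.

[1] timeout(0) → N0(cand b3 [-])
[2] deliver 0→2 → N2(foll b3 [-])
[3] deliver 2→0 → N0(lead b3 [-])
[4] deliver 0→1 → N1(foll b3 [-])
[5] deliver 1→0 → ∅
[6] propose(0,'p') → ∅
[7] deliver 0→1 → N1(foll b3 [p])
[8] deliver 1→0 → N0(lead b3 [p])
[9] deliver 0→2 → N2(foll b3 [p])
[10] deliver 2→0 → ∅
[11] timeout(2) → N2(cand b8 [p])
[12] deliver 2→1 → N1(foll b8 [p])

3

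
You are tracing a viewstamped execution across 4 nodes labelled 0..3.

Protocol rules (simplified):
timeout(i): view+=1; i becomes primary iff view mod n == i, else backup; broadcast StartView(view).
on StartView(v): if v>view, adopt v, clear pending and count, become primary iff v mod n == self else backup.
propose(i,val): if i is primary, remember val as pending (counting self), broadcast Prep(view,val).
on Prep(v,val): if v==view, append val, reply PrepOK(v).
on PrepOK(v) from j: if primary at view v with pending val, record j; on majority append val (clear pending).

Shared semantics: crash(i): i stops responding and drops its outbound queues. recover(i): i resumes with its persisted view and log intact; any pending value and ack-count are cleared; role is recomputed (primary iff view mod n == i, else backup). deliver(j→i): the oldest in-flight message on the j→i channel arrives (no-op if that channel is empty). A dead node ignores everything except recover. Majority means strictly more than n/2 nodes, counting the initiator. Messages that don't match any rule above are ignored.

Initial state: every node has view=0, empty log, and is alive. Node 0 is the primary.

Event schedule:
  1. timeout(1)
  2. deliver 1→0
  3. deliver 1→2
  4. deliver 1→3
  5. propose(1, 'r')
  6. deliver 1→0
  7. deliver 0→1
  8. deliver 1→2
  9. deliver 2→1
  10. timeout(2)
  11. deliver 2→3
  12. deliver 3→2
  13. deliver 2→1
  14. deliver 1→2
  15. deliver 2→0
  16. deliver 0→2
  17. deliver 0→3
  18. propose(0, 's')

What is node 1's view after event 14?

after 1 — timeout(1): n1:prim/v1/[-]
after 2 — deliver 1→0: n0:back/v1/[-]
after 3 — deliver 1→2: n2:back/v1/[-]
after 4 — deliver 1→3: n3:back/v1/[-]
after 5 — propose(1,'r'): ·
after 6 — deliver 1→0: n0:back/v1/[r]
after 7 — deliver 0→1: ·
after 8 — deliver 1→2: n2:back/v1/[r]
after 9 — deliver 2→1: n1:prim/v1/[r]
after 10 — timeout(2): n2:prim/v2/[r]
after 11 — deliver 2→3: n3:back/v2/[-]
after 12 — deliver 3→2: ·
after 13 — deliver 2→1: n1:back/v2/[r]
after 14 — deliver 1→2: ·

2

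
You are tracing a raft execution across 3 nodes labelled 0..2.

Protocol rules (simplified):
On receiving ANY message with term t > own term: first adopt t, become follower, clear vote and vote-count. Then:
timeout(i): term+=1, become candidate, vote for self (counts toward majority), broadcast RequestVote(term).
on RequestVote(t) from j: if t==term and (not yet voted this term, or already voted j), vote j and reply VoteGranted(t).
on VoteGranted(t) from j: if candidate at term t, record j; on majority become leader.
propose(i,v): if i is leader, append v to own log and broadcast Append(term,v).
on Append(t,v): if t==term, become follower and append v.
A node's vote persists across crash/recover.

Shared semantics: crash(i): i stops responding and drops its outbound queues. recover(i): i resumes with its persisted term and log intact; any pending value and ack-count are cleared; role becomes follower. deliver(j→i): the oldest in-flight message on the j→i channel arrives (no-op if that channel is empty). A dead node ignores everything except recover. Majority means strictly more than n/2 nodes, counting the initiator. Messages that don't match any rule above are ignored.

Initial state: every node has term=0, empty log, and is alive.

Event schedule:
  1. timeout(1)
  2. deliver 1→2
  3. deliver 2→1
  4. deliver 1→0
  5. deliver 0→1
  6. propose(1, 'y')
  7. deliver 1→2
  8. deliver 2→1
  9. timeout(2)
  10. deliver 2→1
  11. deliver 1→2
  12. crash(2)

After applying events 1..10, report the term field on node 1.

1. timeout(1):  <1:cand t1 ->
2. deliver 1→2:  <2:foll t1 ->
3. deliver 2→1:  <1:lead t1 ->
4. deliver 1→0:  <0:foll t1 ->
5. deliver 0→1:  nop
6. propose(1,'y'):  <1:lead t1 y>
7. deliver 1→2:  <2:foll t1 y>
8. deliver 2→1:  nop
9. timeout(2):  <2:cand t2 y>
10. deliver 2→1:  <1:foll t2 y>

2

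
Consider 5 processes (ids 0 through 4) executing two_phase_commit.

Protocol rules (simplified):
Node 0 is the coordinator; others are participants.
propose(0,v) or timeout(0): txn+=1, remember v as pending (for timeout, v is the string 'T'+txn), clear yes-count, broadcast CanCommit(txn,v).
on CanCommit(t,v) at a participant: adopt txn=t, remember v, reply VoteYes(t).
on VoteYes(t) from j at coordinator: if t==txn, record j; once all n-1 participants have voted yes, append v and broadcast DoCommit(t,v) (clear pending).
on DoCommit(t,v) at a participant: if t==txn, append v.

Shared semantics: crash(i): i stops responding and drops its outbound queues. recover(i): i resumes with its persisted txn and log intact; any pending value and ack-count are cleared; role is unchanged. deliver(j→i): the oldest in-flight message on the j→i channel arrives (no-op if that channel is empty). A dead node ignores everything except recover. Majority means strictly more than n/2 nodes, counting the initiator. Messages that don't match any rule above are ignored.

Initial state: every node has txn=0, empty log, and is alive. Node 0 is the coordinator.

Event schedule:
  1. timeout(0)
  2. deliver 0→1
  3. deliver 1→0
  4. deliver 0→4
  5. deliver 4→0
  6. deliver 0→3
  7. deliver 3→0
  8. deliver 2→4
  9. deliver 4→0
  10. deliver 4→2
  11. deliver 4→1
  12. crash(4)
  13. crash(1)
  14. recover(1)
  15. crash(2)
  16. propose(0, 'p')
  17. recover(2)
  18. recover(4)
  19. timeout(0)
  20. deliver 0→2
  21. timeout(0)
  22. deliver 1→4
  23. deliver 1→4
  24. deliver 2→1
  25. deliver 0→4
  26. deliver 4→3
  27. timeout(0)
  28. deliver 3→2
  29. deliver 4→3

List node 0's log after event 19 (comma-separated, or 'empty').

e1 timeout(0): 0[coor,t=1,-]
e2 deliver 0→1: 1[part,t=1,-]
e3 deliver 1→0: ·
e4 deliver 0→4: 4[part,t=1,-]
e5 deliver 4→0: ·
e6 deliver 0→3: 3[part,t=1,-]
e7 deliver 3→0: ·
e8 deliver 2→4: ·
e9 deliver 4→0: ·
e10 deliver 4→2: ·
e11 deliver 4→1: ·
e12 crash(4): 4[✗part,t=1,-]
e13 crash(1): 1[✗part,t=1,-]
e14 recover(1): 1[part,t=1,-]
e15 crash(2): 2[✗part,t=0,-]
e16 propose(0,'p'): 0[coor,t=2,-]
e17 recover(2): 2[part,t=0,-]
e18 recover(4): 4[part,t=1,-]
e19 timeout(0): 0[coor,t=3,-]

empty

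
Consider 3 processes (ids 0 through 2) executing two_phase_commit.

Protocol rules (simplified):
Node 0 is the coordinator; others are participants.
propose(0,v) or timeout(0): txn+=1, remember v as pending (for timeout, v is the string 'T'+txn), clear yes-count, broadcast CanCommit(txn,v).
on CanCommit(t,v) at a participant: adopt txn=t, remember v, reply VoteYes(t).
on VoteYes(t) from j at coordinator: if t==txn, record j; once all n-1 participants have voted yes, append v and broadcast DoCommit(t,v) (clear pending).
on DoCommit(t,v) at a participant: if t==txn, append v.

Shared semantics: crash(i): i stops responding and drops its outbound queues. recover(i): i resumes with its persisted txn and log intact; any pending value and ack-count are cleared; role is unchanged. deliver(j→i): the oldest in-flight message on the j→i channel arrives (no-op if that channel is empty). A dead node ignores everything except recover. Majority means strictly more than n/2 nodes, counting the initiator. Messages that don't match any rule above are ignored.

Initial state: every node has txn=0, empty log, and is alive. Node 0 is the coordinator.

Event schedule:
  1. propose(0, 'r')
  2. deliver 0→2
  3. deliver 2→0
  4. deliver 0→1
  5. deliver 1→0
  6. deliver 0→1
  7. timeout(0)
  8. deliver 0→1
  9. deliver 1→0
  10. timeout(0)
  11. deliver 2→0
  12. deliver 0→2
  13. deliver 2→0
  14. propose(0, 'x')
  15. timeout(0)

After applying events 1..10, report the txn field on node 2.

1

after 1 — propose(0,'r'): n0:coor/t1/[-]
after 2 — deliver 0→2: n2:part/t1/[-]
after 3 — deliver 2→0: ·
after 4 — deliver 0→1: n1:part/t1/[-]
after 5 — deliver 1→0: n0:coor/t1/[r]
after 6 — deliver 0→1: n1:part/t1/[r]
after 7 — timeout(0): n0:coor/t2/[r]
after 8 — deliver 0→1: n1:part/t2/[r]
after 9 — deliver 1→0: ·
after 10 — timeout(0): n0:coor/t3/[r]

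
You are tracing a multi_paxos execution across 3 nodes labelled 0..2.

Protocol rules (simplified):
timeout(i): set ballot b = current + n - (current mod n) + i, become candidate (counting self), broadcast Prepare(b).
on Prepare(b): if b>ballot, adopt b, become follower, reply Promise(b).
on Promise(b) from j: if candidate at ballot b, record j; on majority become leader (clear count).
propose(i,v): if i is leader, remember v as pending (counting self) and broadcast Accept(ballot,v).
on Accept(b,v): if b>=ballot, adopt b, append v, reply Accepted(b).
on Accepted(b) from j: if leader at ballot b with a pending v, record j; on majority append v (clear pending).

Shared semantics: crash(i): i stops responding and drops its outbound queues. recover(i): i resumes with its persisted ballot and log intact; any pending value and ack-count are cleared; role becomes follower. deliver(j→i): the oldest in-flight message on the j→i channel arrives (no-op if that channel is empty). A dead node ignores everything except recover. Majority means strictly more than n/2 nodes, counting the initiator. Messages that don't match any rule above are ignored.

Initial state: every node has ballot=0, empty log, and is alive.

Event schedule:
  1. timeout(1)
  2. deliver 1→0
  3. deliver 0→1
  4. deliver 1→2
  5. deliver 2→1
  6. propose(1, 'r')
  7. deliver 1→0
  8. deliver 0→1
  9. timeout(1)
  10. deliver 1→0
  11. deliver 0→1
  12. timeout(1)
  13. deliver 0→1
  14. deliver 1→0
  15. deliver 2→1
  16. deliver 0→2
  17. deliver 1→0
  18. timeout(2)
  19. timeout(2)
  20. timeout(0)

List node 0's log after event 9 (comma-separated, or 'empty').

e1 timeout(1): 1[cand,b=4,-]
e2 deliver 1→0: 0[foll,b=4,-]
e3 deliver 0→1: 1[lead,b=4,-]
e4 deliver 1→2: 2[foll,b=4,-]
e5 deliver 2→1: ·
e6 propose(1,'r'): ·
e7 deliver 1→0: 0[foll,b=4,r]
e8 deliver 0→1: 1[lead,b=4,r]
e9 timeout(1): 1[cand,b=7,r]

r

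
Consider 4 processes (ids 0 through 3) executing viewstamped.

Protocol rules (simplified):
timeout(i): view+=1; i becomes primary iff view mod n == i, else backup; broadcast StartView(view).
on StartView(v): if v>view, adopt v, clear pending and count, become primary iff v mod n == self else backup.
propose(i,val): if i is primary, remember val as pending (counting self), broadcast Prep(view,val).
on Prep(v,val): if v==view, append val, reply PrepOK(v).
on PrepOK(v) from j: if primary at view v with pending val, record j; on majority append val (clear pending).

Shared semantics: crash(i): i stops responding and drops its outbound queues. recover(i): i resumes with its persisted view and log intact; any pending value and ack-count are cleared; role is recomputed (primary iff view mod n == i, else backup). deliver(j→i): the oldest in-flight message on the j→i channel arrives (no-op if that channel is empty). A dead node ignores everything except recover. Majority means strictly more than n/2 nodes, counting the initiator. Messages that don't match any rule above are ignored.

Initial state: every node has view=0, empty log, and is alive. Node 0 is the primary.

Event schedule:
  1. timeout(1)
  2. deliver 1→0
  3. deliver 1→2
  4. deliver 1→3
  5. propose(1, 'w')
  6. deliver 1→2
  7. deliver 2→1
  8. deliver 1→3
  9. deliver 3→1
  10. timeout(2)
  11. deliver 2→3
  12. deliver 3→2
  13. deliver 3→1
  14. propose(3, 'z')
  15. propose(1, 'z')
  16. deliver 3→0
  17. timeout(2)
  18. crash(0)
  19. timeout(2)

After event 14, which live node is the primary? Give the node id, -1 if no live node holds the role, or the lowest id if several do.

[1] timeout(1) → N1(prim v1 [-])
[2] deliver 1→0 → N0(back v1 [-])
[3] deliver 1→2 → N2(back v1 [-])
[4] deliver 1→3 → N3(back v1 [-])
[5] propose(1,'w') → ∅
[6] deliver 1→2 → N2(back v1 [w])
[7] deliver 2→1 → ∅
[8] deliver 1→3 → N3(back v1 [w])
[9] deliver 3→1 → N1(prim v1 [w])
[10] timeout(2) → N2(prim v2 [w])
[11] deliver 2→3 → N3(back v2 [w])
[12] deliver 3→2 → ∅
[13] deliver 3→1 → ∅
[14] propose(3,'z') → ∅

1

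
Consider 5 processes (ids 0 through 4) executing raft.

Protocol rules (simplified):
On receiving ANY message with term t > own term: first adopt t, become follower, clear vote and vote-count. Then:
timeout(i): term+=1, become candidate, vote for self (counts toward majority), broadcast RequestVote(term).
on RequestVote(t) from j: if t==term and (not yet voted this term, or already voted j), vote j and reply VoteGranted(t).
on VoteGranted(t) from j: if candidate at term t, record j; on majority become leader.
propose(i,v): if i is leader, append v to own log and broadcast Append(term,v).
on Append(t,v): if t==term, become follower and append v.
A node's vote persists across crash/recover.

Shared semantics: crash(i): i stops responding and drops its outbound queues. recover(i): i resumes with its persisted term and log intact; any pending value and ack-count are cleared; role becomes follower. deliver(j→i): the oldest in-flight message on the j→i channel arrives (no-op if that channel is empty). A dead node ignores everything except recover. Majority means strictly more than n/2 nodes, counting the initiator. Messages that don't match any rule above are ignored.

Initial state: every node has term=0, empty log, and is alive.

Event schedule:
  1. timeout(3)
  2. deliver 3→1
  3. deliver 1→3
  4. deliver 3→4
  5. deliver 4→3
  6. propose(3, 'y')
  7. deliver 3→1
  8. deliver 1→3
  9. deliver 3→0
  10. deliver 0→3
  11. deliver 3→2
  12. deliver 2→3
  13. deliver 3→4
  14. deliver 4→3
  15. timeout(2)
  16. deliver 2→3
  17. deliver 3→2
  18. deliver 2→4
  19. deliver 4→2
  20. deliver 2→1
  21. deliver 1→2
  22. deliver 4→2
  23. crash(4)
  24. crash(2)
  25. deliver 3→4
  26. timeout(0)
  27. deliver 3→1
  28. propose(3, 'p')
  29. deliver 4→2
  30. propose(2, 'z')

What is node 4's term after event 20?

after 1 — timeout(3): n3:cand/t1/[-]
after 2 — deliver 3→1: n1:foll/t1/[-]
after 3 — deliver 1→3: ·
after 4 — deliver 3→4: n4:foll/t1/[-]
after 5 — deliver 4→3: n3:lead/t1/[-]
after 6 — propose(3,'y'): n3:lead/t1/[y]
after 7 — deliver 3→1: n1:foll/t1/[y]
after 8 — deliver 1→3: ·
after 9 — deliver 3→0: n0:foll/t1/[-]
after 10 — deliver 0→3: ·
after 11 — deliver 3→2: n2:foll/t1/[-]
after 12 — deliver 2→3: ·
after 13 — deliver 3→4: n4:foll/t1/[y]
after 14 — deliver 4→3: ·
after 15 — timeout(2): n2:cand/t2/[-]
after 16 — deliver 2→3: n3:foll/t2/[y]
after 17 — deliver 3→2: ·
after 18 — deliver 2→4: n4:foll/t2/[y]
after 19 — deliver 4→2: ·
after 20 — deliver 2→1: n1:foll/t2/[y]

2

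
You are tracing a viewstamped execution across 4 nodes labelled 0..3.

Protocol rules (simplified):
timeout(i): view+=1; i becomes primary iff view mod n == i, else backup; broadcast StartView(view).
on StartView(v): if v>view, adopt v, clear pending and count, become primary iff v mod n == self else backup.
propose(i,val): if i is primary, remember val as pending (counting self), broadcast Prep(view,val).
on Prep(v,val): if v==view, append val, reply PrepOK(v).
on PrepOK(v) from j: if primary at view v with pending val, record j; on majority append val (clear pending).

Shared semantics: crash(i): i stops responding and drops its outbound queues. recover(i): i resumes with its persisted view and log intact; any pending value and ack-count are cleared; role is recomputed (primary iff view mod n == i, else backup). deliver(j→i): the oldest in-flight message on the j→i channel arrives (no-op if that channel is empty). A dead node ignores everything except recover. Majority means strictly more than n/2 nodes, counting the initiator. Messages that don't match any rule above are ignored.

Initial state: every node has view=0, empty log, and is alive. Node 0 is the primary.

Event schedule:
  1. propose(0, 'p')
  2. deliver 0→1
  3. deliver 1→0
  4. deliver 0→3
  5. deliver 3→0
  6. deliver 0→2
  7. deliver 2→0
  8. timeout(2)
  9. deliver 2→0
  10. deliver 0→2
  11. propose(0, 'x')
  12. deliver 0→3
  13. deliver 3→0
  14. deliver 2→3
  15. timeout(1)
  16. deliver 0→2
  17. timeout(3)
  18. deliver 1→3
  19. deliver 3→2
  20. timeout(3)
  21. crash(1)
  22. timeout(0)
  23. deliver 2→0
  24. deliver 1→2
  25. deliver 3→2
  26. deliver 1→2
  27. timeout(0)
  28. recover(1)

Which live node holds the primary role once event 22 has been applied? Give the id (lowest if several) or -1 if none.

2

after 1 — propose(0,'p'): ·
after 2 — deliver 0→1: n1:back/v0/[p]
after 3 — deliver 1→0: ·
after 4 — deliver 0→3: n3:back/v0/[p]
after 5 — deliver 3→0: n0:prim/v0/[p]
after 6 — deliver 0→2: n2:back/v0/[p]
after 7 — deliver 2→0: ·
after 8 — timeout(2): n2:back/v1/[p]
after 9 — deliver 2→0: n0:back/v1/[p]
after 10 — deliver 0→2: ·
after 11 — propose(0,'x'): ·
after 12 — deliver 0→3: ·
after 13 — deliver 3→0: ·
after 14 — deliver 2→3: n3:back/v1/[p]
after 15 — timeout(1): n1:prim/v1/[p]
after 16 — deliver 0→2: ·
after 17 — timeout(3): n3:back/v2/[p]
after 18 — deliver 1→3: ·
after 19 — deliver 3→2: n2:prim/v2/[p]
after 20 — timeout(3): n3:prim/v3/[p]
after 21 — crash(1): n1:✗prim/v1/[p]
after 22 — timeout(0): n0:back/v2/[p]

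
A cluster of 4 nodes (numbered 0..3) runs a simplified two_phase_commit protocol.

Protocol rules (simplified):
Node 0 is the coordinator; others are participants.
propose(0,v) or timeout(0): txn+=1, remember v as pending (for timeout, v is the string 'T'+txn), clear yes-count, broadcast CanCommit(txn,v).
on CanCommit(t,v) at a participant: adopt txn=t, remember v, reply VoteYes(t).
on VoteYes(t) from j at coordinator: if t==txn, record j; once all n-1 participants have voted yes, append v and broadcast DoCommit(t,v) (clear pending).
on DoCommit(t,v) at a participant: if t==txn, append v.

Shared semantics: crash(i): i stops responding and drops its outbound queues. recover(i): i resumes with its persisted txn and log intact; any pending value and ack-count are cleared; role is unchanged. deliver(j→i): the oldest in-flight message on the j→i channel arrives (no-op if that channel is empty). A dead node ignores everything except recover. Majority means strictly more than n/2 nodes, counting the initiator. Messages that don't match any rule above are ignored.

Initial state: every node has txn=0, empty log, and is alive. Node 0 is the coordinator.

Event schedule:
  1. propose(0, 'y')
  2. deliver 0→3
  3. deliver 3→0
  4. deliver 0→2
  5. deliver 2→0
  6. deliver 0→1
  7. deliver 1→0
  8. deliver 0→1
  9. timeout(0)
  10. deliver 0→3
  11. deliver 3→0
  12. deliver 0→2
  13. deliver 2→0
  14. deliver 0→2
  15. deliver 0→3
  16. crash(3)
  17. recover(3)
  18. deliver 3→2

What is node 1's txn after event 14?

1. propose(0,'y'):  <0:coor t1 ->
2. deliver 0→3:  <3:part t1 ->
3. deliver 3→0:  nop
4. deliver 0→2:  <2:part t1 ->
5. deliver 2→0:  nop
6. deliver 0→1:  <1:part t1 ->
7. deliver 1→0:  <0:coor t1 y>
8. deliver 0→1:  <1:part t1 y>
9. timeout(0):  <0:coor t2 y>
10. deliver 0→3:  <3:part t1 y>
11. deliver 3→0:  nop
12. deliver 0→2:  <2:part t1 y>
13. deliver 2→0:  nop
14. deliver 0→2:  <2:part t2 y>

1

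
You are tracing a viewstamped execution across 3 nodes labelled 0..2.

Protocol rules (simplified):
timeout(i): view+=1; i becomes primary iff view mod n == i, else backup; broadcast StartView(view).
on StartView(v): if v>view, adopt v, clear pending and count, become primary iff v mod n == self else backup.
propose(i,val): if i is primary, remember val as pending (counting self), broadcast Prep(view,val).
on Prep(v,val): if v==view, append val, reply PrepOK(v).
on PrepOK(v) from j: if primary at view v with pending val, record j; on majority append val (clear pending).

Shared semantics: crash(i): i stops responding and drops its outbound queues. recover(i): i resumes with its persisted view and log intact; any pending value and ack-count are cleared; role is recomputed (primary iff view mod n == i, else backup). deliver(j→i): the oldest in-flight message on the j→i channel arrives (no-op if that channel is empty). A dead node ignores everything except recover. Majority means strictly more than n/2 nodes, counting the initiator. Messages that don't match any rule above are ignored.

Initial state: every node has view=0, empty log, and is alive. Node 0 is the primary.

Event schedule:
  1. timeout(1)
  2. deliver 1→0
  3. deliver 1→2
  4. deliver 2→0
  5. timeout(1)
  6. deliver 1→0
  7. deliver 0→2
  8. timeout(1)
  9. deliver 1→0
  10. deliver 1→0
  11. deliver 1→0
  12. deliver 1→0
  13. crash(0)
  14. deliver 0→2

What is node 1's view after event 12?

step 1 timeout(1): 1={prim,v=1,log=-}
step 2 deliver 1→0: 0={back,v=1,log=-}
step 3 deliver 1→2: 2={back,v=1,log=-}
step 4 deliver 2→0: —
step 5 timeout(1): 1={back,v=2,log=-}
step 6 deliver 1→0: 0={back,v=2,log=-}
step 7 deliver 0→2: —
step 8 timeout(1): 1={back,v=3,log=-}
step 9 deliver 1→0: 0={prim,v=3,log=-}
step 10 deliver 1→0: —
step 11 deliver 1→0: —
step 12 deliver 1→0: —

3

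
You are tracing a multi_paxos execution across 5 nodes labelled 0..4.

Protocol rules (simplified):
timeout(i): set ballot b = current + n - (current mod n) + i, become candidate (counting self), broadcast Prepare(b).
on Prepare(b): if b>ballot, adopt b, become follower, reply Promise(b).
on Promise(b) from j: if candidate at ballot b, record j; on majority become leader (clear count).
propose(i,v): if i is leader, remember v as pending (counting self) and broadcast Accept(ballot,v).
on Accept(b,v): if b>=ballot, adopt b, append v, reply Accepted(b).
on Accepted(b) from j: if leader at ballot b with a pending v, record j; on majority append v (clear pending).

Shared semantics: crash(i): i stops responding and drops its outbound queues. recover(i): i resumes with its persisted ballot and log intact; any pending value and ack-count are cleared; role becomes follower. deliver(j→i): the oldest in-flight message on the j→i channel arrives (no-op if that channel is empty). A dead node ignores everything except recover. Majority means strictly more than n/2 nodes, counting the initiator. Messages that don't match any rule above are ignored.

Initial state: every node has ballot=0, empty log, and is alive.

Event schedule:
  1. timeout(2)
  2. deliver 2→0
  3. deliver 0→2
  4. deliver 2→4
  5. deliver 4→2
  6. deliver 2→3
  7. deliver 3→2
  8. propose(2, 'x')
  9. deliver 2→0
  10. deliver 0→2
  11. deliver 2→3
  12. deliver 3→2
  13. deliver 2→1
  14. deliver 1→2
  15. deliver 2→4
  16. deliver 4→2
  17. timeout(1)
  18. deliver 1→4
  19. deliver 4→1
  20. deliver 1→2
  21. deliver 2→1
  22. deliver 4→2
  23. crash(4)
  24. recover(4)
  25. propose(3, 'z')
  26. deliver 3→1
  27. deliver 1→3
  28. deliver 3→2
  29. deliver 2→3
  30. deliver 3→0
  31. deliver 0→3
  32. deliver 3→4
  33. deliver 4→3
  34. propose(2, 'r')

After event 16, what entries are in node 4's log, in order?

1. timeout(2):  <2:cand b7 ->
2. deliver 2→0:  <0:foll b7 ->
3. deliver 0→2:  nop
4. deliver 2→4:  <4:foll b7 ->
5. deliver 4→2:  <2:lead b7 ->
6. deliver 2→3:  <3:foll b7 ->
7. deliver 3→2:  nop
8. propose(2,'x'):  nop
9. deliver 2→0:  <0:foll b7 x>
10. deliver 0→2:  nop
11. deliver 2→3:  <3:foll b7 x>
12. deliver 3→2:  <2:lead b7 x>
13. deliver 2→1:  <1:foll b7 ->
14. deliver 1→2:  nop
15. deliver 2→4:  <4:foll b7 x>
16. deliver 4→2:  nop

x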